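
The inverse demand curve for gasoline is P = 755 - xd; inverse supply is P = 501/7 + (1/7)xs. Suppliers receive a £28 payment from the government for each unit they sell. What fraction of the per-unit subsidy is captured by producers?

Producer share = 0.125

Pre-subsidy: 755 - x = 501/7 + (1/7)x gives x* = 598 and P* = 157.
With the subsidy, sellers receive Ps = Pb + 28 for each unit, where Pb is the price buyers pay.
On the curves, Pb = 755 - x and Ps = 501/7 + (1/7)x; the wedge Ps − Pb = 28 gives 501/7 + (1/7)x − (755 - x) = 28, so x' = 622.5.
Then Pb = 755 − 1·622.5 = 132.5 and Ps = 501/7 + (1/7)·622.5 = 160.5.
Buyers' price falls by P* − Pb = 157 − 132.5 = 24.5; sellers' price rises by Ps − P* = 160.5 − 157 = 3.5.
So producers capture 3.5/28 = 0.125 of each unit of subsidy.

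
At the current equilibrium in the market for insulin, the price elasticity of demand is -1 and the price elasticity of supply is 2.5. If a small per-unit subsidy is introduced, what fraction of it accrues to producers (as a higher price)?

Producer share = 2/7

For a small subsidy around the equilibrium, the benefit split depends on the relative slopes, which at a point are proportional to the elasticities.
Buyer share = εs/(εs + |εd|) = 2.5/(2.5 + 1) = 5/7; seller share = |εd|/(εs + |εd|) = 2/7.
So producers capture 2/7 of the subsidy.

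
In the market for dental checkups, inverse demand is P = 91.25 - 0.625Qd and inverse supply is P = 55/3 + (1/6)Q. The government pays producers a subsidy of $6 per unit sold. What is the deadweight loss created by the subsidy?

Pre-subsidy: 91.25 - 0.625Q = 55/3 + (1/6)Q gives Q* = 1750/19 and P* = 640/19.
With the subsidy, sellers receive Ps = Pb + 6 for each unit, where Pb is the price buyers pay.
On the curves, Pb = 91.25 - 0.625Q and Ps = 55/3 + (1/6)Q; the wedge Ps − Pb = 6 gives 55/3 + (1/6)Q − (91.25 - 0.625Q) = 6, so Q' = 1894/19.
Then Pb = 91.25 − 0.625·(1894/19) = 550/19 and Ps = 55/3 + (1/6)·(1894/19) = 664/19.
The subsidy expands output by 1894/19 − 1750/19 = 144/19 past the efficient level; on those units the gap between marginal cost and willingness to pay runs from 0 up to 6.
DWL = ½ × 6 × 144/19 = 432/19.

Deadweight loss = 432/19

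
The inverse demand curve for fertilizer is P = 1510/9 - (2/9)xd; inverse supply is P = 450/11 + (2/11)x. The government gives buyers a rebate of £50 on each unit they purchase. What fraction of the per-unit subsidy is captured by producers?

Producer share = 0.45

Pre-subsidy: 1510/9 - (2/9)x = 450/11 + (2/11)x gives x* = 314 and P* = 98.
With the rebate, buyers effectively pay Pb = Ps − 50, where Ps is the price sellers receive.
On the curves, Pb = 1510/9 - (2/9)x and Ps = 450/11 + (2/11)x; the wedge Ps − Pb = 50 gives 450/11 + (2/11)x − (1510/9 - (2/9)x) = 50, so x' = 437.75.
Then Pb = 1510/9 − (2/9)·437.75 = 70.5 and Ps = 450/11 + (2/11)·437.75 = 120.5.
Buyers' price falls by P* − Pb = 98 − 70.5 = 27.5; sellers' price rises by Ps − P* = 120.5 − 98 = 22.5.
So producers capture 22.5/50 = 0.45 of each unit of subsidy.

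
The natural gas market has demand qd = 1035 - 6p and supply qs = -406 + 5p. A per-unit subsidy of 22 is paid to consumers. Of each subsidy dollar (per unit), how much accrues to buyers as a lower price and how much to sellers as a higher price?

Pre-subsidy: 1035 - 6p = -406 + 5p gives p* = 131, q* = 249.
With the rebate, buyers effectively pay pb = ps − 22, where ps is the price sellers receive.
Demand in terms of ps becomes qd = 1035 − 6(ps − 22) = 1167 - 6ps. Setting this equal to supply: 1167 - 6ps = -406 + 5ps, so ps = 143.
Buyers pay pb = 143 − 22 = 121; q' = -406 + 5·143 = 309.
Buyers' price falls by p* − pb = 131 − 121 = 10; sellers' price rises by ps − p* = 143 − 131 = 12.

Buyers gain 10 per unit; sellers gain 12 per unit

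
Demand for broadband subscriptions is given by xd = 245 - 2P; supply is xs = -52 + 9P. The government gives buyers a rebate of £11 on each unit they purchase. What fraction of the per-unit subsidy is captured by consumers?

Pre-subsidy: 245 - 2P = -52 + 9P gives P* = 27, x* = 191.
With the rebate, buyers effectively pay Pb = Ps − 11, where Ps is the price sellers receive.
Demand in terms of Ps becomes xd = 245 − 2(Ps − 11) = 267 - 2Ps. Setting this equal to supply: 267 - 2Ps = -52 + 9Ps, so Ps = 29.
Buyers pay Pb = 29 − 11 = 18; x' = -52 + 9·29 = 209.
Buyers' price falls by P* − Pb = 27 − 18 = 9; sellers' price rises by Ps − P* = 29 − 27 = 2.
So consumers capture 9/11 = 9/11 of each unit of subsidy.

Consumer share = 9/11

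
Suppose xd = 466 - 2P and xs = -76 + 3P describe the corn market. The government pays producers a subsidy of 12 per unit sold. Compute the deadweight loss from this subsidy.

Deadweight loss = 86.4

Pre-subsidy: 466 - 2P = -76 + 3P gives P* = 108.4, x* = 249.2.
With the subsidy, sellers receive Ps = Pb + 12 for each unit, where Pb is the price buyers pay.
Supply in terms of Pb becomes xs = -76 + 3(Pb + 12) = -40 + 3Pb. Setting this equal to demand: 466 - 2Pb = -40 + 3Pb, so Pb = 101.2.
Sellers receive Ps = 101.2 + 12 = 113.2; x' = 466 − 2·101.2 = 263.6.
The subsidy expands output by 263.6 − 249.2 = 14.4 past the efficient level; on those units the gap between marginal cost and willingness to pay runs from 0 up to 12.
DWL = ½ × 12 × 14.4 = 86.4.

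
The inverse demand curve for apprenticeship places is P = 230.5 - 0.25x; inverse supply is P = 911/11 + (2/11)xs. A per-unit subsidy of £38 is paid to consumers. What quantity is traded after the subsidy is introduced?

Pre-subsidy: 230.5 - 0.25x = 911/11 + (2/11)x gives x* = 342 and P* = 145.
With the rebate, buyers effectively pay Pb = Ps − 38, where Ps is the price sellers receive.
On the curves, Pb = 230.5 - 0.25x and Ps = 911/11 + (2/11)x; the wedge Ps − Pb = 38 gives 911/11 + (2/11)x − (230.5 - 0.25x) = 38, so x' = 430.
Then Pb = 230.5 − 0.25·430 = 123 and Ps = 911/11 + (2/11)·430 = 161.

x' = 430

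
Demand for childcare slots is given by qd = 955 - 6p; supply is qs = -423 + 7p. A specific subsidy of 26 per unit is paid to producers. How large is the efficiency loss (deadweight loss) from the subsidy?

Deadweight loss = 1092

Pre-subsidy: 955 - 6p = -423 + 7p gives p* = 106, q* = 319.
With the subsidy, sellers receive ps = pb + 26 for each unit, where pb is the price buyers pay.
Supply in terms of pb becomes qs = -423 + 7(pb + 26) = -241 + 7pb. Setting this equal to demand: 955 - 6pb = -241 + 7pb, so pb = 92.
Sellers receive ps = 92 + 26 = 118; q' = 955 − 6·92 = 403.
The subsidy expands output by 403 − 319 = 84 past the efficient level; on those units the gap between marginal cost and willingness to pay runs from 0 up to 26.
DWL = ½ × 26 × 84 = 1092.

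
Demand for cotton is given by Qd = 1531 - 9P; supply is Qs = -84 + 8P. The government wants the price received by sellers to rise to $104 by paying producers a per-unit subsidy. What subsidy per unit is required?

Required subsidy s = $17 per unit

At a seller price of 104, quantity supplied is -84 + 8·104 = 748.
Buyers absorb 748 only when they pay Pb with 1531 − 9·Pb = 748, i.e. Pb = 87.
s = Ps − Pb = 104 − 87 = 17.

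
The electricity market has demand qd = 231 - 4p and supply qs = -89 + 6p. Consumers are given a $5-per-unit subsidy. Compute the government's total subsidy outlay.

Government cost = $575

Pre-subsidy: 231 - 4p = -89 + 6p gives p* = 32, q* = 103.
With the rebate, buyers effectively pay pb = ps − 5, where ps is the price sellers receive.
Demand in terms of ps becomes qd = 231 − 4(ps − 5) = 251 - 4ps. Setting this equal to supply: 251 - 4ps = -89 + 6ps, so ps = 34.
Buyers pay pb = 34 − 5 = 29; q' = -89 + 6·34 = 115.
Government outlay = subsidy × quantity = 5 × 115 = 575.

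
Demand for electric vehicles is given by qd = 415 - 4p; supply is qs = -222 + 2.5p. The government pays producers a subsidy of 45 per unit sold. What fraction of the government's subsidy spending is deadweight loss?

DWL / government spending = 450/1199

Pre-subsidy: 415 - 4p = -222 + 2.5p gives p* = 98, q* = 23.
With the subsidy, sellers receive ps = pb + 45 for each unit, where pb is the price buyers pay.
Supply in terms of pb becomes qs = -222 + 2.5(pb + 45) = -109.5 + 2.5pb. Setting this equal to demand: 415 - 4pb = -109.5 + 2.5pb, so pb = 1049/13.
Sellers receive ps = 1049/13 + 45 = 1634/13; q' = 415 − 4·(1049/13) = 1199/13.
ΔCS = ½(23 + 1199/13)(98 − 1049/13) = 168525/169; ΔPS = ½(23 + 1199/13)(1634/13 − 98) = 269640/169.
Government spending = 45 × 1199/13 = 53955/13.
DWL = ½ × 45 × (1199/13 − 23) = 20250/13; fraction = (20250/13) / (53955/13) = 450/1199.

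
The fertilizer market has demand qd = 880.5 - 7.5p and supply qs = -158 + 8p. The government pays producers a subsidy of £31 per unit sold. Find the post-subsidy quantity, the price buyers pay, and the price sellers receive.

q' = 498; buyers pay £51; sellers receive £82

Pre-subsidy: 880.5 - 7.5p = -158 + 8p gives p* = 67, q* = 378.
With the subsidy, sellers receive ps = pb + 31 for each unit, where pb is the price buyers pay.
Supply in terms of pb becomes qs = -158 + 8(pb + 31) = 90 + 8pb. Setting this equal to demand: 880.5 - 7.5pb = 90 + 8pb, so pb = 51.
Sellers receive ps = 51 + 31 = 82; q' = 880.5 − 7.5·51 = 498.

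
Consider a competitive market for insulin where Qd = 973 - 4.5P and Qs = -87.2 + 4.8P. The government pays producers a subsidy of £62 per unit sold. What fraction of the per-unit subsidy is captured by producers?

Producer share = 15/31

Pre-subsidy: 973 - 4.5P = -87.2 + 4.8P gives P* = 114, Q* = 460.
With the subsidy, sellers receive Ps = Pb + 62 for each unit, where Pb is the price buyers pay.
Supply in terms of Pb becomes Qs = -87.2 + 4.8(Pb + 62) = 210.4 + 4.8Pb. Setting this equal to demand: 973 - 4.5Pb = 210.4 + 4.8Pb, so Pb = 82.
Sellers receive Ps = 82 + 62 = 144; Q' = 973 − 4.5·82 = 604.
Buyers' price falls by P* − Pb = 114 − 82 = 32; sellers' price rises by Ps − P* = 144 − 114 = 30.
So producers capture 30/62 = 15/31 of each unit of subsidy.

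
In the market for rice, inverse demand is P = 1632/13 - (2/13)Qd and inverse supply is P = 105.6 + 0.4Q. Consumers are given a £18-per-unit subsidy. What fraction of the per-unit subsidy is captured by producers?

Producer share = 13/18

Pre-subsidy: 1632/13 - (2/13)Q = 105.6 + 0.4Q gives Q* = 36 and P* = 120.
With the rebate, buyers effectively pay Pb = Ps − 18, where Ps is the price sellers receive.
On the curves, Pb = 1632/13 - (2/13)Q and Ps = 105.6 + 0.4Q; the wedge Ps − Pb = 18 gives 105.6 + 0.4Q − (1632/13 - (2/13)Q) = 18, so Q' = 68.5.
Then Pb = 1632/13 − (2/13)·68.5 = 115 and Ps = 105.6 + 0.4·68.5 = 133.
Buyers' price falls by P* − Pb = 120 − 115 = 5; sellers' price rises by Ps − P* = 133 − 120 = 13.
So producers capture 13/18 = 13/18 of each unit of subsidy.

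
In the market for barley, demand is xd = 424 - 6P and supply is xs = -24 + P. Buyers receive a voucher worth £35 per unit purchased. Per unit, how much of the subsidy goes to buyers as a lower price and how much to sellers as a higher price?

Pre-subsidy: 424 - 6P = -24 + P gives P* = 64, x* = 40.
With the rebate, buyers effectively pay Pb = Ps − 35, where Ps is the price sellers receive.
Demand in terms of Ps becomes xd = 424 − 6(Ps − 35) = 634 - 6Ps. Setting this equal to supply: 634 - 6Ps = -24 + Ps, so Ps = 94.
Buyers pay Pb = 94 − 35 = 59; x' = -24 + 1·94 = 70.
Buyers' price falls by P* − Pb = 64 − 59 = 5; sellers' price rises by Ps − P* = 94 − 64 = 30.

Buyers gain £5 per unit; sellers gain £30 per unit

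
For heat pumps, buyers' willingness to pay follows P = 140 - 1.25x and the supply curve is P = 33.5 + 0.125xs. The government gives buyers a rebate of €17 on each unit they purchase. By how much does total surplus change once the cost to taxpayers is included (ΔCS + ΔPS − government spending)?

Net change in total surplus = -1156/11

Pre-subsidy: 140 - 1.25x = 33.5 + 0.125x gives x* = 852/11 and P* = 475/11.
With the rebate, buyers effectively pay Pb = Ps − 17, where Ps is the price sellers receive.
On the curves, Pb = 140 - 1.25x and Ps = 33.5 + 0.125x; the wedge Ps − Pb = 17 gives 33.5 + 0.125x − (140 - 1.25x) = 17, so x' = 988/11.
Then Pb = 140 − 1.25·(988/11) = 305/11 and Ps = 33.5 + 0.125·(988/11) = 492/11.
ΔCS = ½(852/11 + 988/11)(475/11 − 305/11) = 156400/121; ΔPS = ½(852/11 + 988/11)(492/11 − 475/11) = 15640/121.
Government spending = 17 × 988/11 = 16796/11.
Net change = 156400/121 + 15640/121 − 16796/11 = -1156/11. The loss equals the DWL triangle ½·17·136/11.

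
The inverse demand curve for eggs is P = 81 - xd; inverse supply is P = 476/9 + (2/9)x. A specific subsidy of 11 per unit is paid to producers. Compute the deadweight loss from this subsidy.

Deadweight loss = 49.5

Pre-subsidy: 81 - x = 476/9 + (2/9)x gives x* = 23 and P* = 58.
With the subsidy, sellers receive Ps = Pb + 11 for each unit, where Pb is the price buyers pay.
On the curves, Pb = 81 - x and Ps = 476/9 + (2/9)x; the wedge Ps − Pb = 11 gives 476/9 + (2/9)x − (81 - x) = 11, so x' = 32.
Then Pb = 81 − 1·32 = 49 and Ps = 476/9 + (2/9)·32 = 60.
The subsidy expands output by 32 − 23 = 9 past the efficient level; on those units the gap between marginal cost and willingness to pay runs from 0 up to 11.
DWL = ½ × 11 × 9 = 49.5.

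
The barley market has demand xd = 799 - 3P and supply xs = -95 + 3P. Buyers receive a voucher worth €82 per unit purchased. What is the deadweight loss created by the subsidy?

Deadweight loss = €5043

Pre-subsidy: 799 - 3P = -95 + 3P gives P* = 149, x* = 352.
With the rebate, buyers effectively pay Pb = Ps − 82, where Ps is the price sellers receive.
Demand in terms of Ps becomes xd = 799 − 3(Ps − 82) = 1045 - 3Ps. Setting this equal to supply: 1045 - 3Ps = -95 + 3Ps, so Ps = 190.
Buyers pay Pb = 190 − 82 = 108; x' = -95 + 3·190 = 475.
The subsidy expands output by 475 − 352 = 123 past the efficient level; on those units the gap between marginal cost and willingness to pay runs from 0 up to 82.
DWL = ½ × 82 × 123 = 5043.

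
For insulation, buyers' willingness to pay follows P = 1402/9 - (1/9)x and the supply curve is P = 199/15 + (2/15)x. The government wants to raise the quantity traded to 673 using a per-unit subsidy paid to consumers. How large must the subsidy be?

Required subsidy s = 22 per unit

At x = 673, from the demand curve buyers pay Pb = 1402/9 − (1/9)·673 = 81; from the supply curve sellers need Ps = 199/15 + (2/15)·673 = 103.
The subsidy must fill the gap: s = Ps − Pb = 103 − 81 = 22.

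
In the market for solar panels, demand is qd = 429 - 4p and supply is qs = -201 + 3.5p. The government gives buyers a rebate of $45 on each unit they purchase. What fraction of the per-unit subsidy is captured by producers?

Producer share = 8/15

Pre-subsidy: 429 - 4p = -201 + 3.5p gives p* = 84, q* = 93.
With the rebate, buyers effectively pay pb = ps − 45, where ps is the price sellers receive.
Demand in terms of ps becomes qd = 429 − 4(ps − 45) = 609 - 4ps. Setting this equal to supply: 609 - 4ps = -201 + 3.5ps, so ps = 108.
Buyers pay pb = 108 − 45 = 63; q' = -201 + 3.5·108 = 177.
Buyers' price falls by p* − pb = 84 − 63 = 21; sellers' price rises by ps − p* = 108 − 84 = 24.
So producers capture 24/45 = 8/15 of each unit of subsidy.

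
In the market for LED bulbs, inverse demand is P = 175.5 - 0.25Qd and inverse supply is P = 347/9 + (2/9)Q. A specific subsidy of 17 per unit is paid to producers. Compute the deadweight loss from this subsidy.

Deadweight loss = 306

Pre-subsidy: 175.5 - 0.25Q = 347/9 + (2/9)Q gives Q* = 290 and P* = 103.
With the subsidy, sellers receive Ps = Pb + 17 for each unit, where Pb is the price buyers pay.
On the curves, Pb = 175.5 - 0.25Q and Ps = 347/9 + (2/9)Q; the wedge Ps − Pb = 17 gives 347/9 + (2/9)Q − (175.5 - 0.25Q) = 17, so Q' = 326.
Then Pb = 175.5 − 0.25·326 = 94 and Ps = 347/9 + (2/9)·326 = 111.
The subsidy expands output by 326 − 290 = 36 past the efficient level; on those units the gap between marginal cost and willingness to pay runs from 0 up to 17.
DWL = ½ × 17 × 36 = 306.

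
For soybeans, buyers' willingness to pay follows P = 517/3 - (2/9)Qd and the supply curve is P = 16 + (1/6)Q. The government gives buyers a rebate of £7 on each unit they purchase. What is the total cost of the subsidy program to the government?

Government cost = £2940

Pre-subsidy: 517/3 - (2/9)Q = 16 + (1/6)Q gives Q* = 402 and P* = 83.
With the rebate, buyers effectively pay Pb = Ps − 7, where Ps is the price sellers receive.
On the curves, Pb = 517/3 - (2/9)Q and Ps = 16 + (1/6)Q; the wedge Ps − Pb = 7 gives 16 + (1/6)Q − (517/3 - (2/9)Q) = 7, so Q' = 420.
Then Pb = 517/3 − (2/9)·420 = 79 and Ps = 16 + (1/6)·420 = 86.
Government outlay = subsidy × quantity = 7 × 420 = 2940.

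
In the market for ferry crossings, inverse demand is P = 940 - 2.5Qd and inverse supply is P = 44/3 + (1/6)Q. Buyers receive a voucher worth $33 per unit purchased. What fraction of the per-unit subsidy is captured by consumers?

Pre-subsidy: 940 - 2.5Q = 44/3 + (1/6)Q gives Q* = 347 and P* = 72.5.
With the rebate, buyers effectively pay Pb = Ps − 33, where Ps is the price sellers receive.
On the curves, Pb = 940 - 2.5Q and Ps = 44/3 + (1/6)Q; the wedge Ps − Pb = 33 gives 44/3 + (1/6)Q − (940 - 2.5Q) = 33, so Q' = 359.375.
Then Pb = 940 − 2.5·359.375 = 41.5625 and Ps = 44/3 + (1/6)·359.375 = 74.5625.
Buyers' price falls by P* − Pb = 72.5 − 41.5625 = 30.9375; sellers' price rises by Ps − P* = 74.5625 − 72.5 = 2.0625.
So consumers capture 30.9375/33 = 0.9375 of each unit of subsidy.

Consumer share = 0.9375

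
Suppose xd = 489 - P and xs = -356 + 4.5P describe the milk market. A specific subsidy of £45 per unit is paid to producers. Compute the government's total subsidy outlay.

Government cost = 184230/11

Pre-subsidy: 489 - P = -356 + 4.5P gives P* = 1690/11, x* = 3689/11.
With the subsidy, sellers receive Ps = Pb + 45 for each unit, where Pb is the price buyers pay.
Supply in terms of Pb becomes xs = -356 + 4.5(Pb + 45) = -153.5 + 4.5Pb. Setting this equal to demand: 489 - Pb = -153.5 + 4.5Pb, so Pb = 1285/11.
Sellers receive Ps = 1285/11 + 45 = 1780/11; x' = 489 − 1·(1285/11) = 4094/11.
Government outlay = subsidy × quantity = 45 × 4094/11 = 184230/11.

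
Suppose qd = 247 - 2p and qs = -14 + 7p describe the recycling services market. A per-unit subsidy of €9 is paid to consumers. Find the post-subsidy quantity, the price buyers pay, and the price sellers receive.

Pre-subsidy: 247 - 2p = -14 + 7p gives p* = 29, q* = 189.
With the rebate, buyers effectively pay pb = ps − 9, where ps is the price sellers receive.
Demand in terms of ps becomes qd = 247 − 2(ps − 9) = 265 - 2ps. Setting this equal to supply: 265 - 2ps = -14 + 7ps, so ps = 31.
Buyers pay pb = 31 − 9 = 22; q' = -14 + 7·31 = 203.

q' = 203; buyers pay €22; sellers receive €31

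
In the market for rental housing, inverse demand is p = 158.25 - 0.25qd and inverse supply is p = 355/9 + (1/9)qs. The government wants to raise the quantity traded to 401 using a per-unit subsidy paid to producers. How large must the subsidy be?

Required subsidy s = 26 per unit

At q = 401, from the demand curve buyers pay pb = 158.25 − 0.25·401 = 58; from the supply curve sellers need ps = 355/9 + (1/9)·401 = 84.
The subsidy must fill the gap: s = ps − pb = 84 − 58 = 26.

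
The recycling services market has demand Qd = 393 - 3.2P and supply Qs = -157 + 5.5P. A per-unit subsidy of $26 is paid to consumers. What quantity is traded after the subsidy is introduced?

Q' = 21167/87

Pre-subsidy: 393 - 3.2P = -157 + 5.5P gives P* = 5500/87, Q* = 16591/87.
With the rebate, buyers effectively pay Pb = Ps − 26, where Ps is the price sellers receive.
Demand in terms of Ps becomes Qd = 393 − 3.2(Ps − 26) = 476.2 - 3.2Ps. Setting this equal to supply: 476.2 - 3.2Ps = -157 + 5.5Ps, so Ps = 6332/87.
Buyers pay Pb = 6332/87 − 26 = 4070/87; Q' = -157 + 5.5·(6332/87) = 21167/87.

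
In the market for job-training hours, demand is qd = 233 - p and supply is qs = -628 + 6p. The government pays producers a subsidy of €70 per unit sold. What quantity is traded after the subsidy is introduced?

Pre-subsidy: 233 - p = -628 + 6p gives p* = 123, q* = 110.
With the subsidy, sellers receive ps = pb + 70 for each unit, where pb is the price buyers pay.
Supply in terms of pb becomes qs = -628 + 6(pb + 70) = -208 + 6pb. Setting this equal to demand: 233 - pb = -208 + 6pb, so pb = 63.
Sellers receive ps = 63 + 70 = 133; q' = 233 − 1·63 = 170.

q' = 170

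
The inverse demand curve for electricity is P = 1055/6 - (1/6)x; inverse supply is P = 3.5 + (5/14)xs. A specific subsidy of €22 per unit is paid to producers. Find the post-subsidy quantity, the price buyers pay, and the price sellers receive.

Pre-subsidy: 1055/6 - (1/6)x = 3.5 + (5/14)x gives x* = 329 and P* = 121.
With the subsidy, sellers receive Ps = Pb + 22 for each unit, where Pb is the price buyers pay.
On the curves, Pb = 1055/6 - (1/6)x and Ps = 3.5 + (5/14)x; the wedge Ps − Pb = 22 gives 3.5 + (5/14)x − (1055/6 - (1/6)x) = 22, so x' = 371.
Then Pb = 1055/6 − (1/6)·371 = 114 and Ps = 3.5 + (5/14)·371 = 136.

x' = 371; buyers pay €114; sellers receive €136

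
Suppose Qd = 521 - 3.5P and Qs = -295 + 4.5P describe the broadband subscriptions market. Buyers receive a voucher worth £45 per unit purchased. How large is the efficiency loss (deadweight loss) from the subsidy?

Deadweight loss = £1993.359375

Pre-subsidy: 521 - 3.5P = -295 + 4.5P gives P* = 102, Q* = 164.
With the rebate, buyers effectively pay Pb = Ps − 45, where Ps is the price sellers receive.
Demand in terms of Ps becomes Qd = 521 − 3.5(Ps − 45) = 678.5 - 3.5Ps. Setting this equal to supply: 678.5 - 3.5Ps = -295 + 4.5Ps, so Ps = 121.6875.
Buyers pay Pb = 121.6875 − 45 = 76.6875; Q' = -295 + 4.5·121.6875 = 252.59375.
The subsidy expands output by 252.59375 − 164 = 88.59375 past the efficient level; on those units the gap between marginal cost and willingness to pay runs from 0 up to 45.
DWL = ½ × 45 × 88.59375 = 1993.359375.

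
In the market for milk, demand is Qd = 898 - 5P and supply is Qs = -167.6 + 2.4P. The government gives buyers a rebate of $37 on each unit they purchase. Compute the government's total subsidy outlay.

Pre-subsidy: 898 - 5P = -167.6 + 2.4P gives P* = 144, Q* = 178.
With the rebate, buyers effectively pay Pb = Ps − 37, where Ps is the price sellers receive.
Demand in terms of Ps becomes Qd = 898 − 5(Ps − 37) = 1083 - 5Ps. Setting this equal to supply: 1083 - 5Ps = -167.6 + 2.4Ps, so Ps = 169.
Buyers pay Pb = 169 − 37 = 132; Q' = -167.6 + 2.4·169 = 238.
Government outlay = subsidy × quantity = 37 × 238 = 8806.

Government cost = $8806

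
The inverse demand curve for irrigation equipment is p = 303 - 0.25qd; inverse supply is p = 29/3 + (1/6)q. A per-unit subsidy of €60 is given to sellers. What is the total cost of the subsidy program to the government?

Pre-subsidy: 303 - 0.25q = 29/3 + (1/6)q gives q* = 704 and p* = 127.
With the subsidy, sellers receive ps = pb + 60 for each unit, where pb is the price buyers pay.
On the curves, pb = 303 - 0.25q and ps = 29/3 + (1/6)q; the wedge ps − pb = 60 gives 29/3 + (1/6)q − (303 - 0.25q) = 60, so q' = 848.
Then pb = 303 − 0.25·848 = 91 and ps = 29/3 + (1/6)·848 = 151.
Government outlay = subsidy × quantity = 60 × 848 = 50880.

Government cost = €50880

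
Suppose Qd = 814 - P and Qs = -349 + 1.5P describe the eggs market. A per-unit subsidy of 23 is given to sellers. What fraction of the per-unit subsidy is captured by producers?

Producer share = 0.4

Pre-subsidy: 814 - P = -349 + 1.5P gives P* = 465.2, Q* = 348.8.
With the subsidy, sellers receive Ps = Pb + 23 for each unit, where Pb is the price buyers pay.
Supply in terms of Pb becomes Qs = -349 + 1.5(Pb + 23) = -314.5 + 1.5Pb. Setting this equal to demand: 814 - Pb = -314.5 + 1.5Pb, so Pb = 451.4.
Sellers receive Ps = 451.4 + 23 = 474.4; Q' = 814 − 1·451.4 = 362.6.
Buyers' price falls by P* − Pb = 465.2 − 451.4 = 13.8; sellers' price rises by Ps − P* = 474.4 − 465.2 = 9.2.
So producers capture 9.2/23 = 0.4 of each unit of subsidy.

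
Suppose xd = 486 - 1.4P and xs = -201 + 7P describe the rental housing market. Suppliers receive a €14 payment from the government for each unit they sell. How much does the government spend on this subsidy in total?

Pre-subsidy: 486 - 1.4P = -201 + 7P gives P* = 1145/14, x* = 371.5.
With the subsidy, sellers receive Ps = Pb + 14 for each unit, where Pb is the price buyers pay.
Supply in terms of Pb becomes xs = -201 + 7(Pb + 14) = -103 + 7Pb. Setting this equal to demand: 486 - 1.4Pb = -103 + 7Pb, so Pb = 2945/42.
Sellers receive Ps = 2945/42 + 14 = 3533/42; x' = 486 − 1.4·(2945/42) = 2327/6.
Government outlay = subsidy × quantity = 14 × 2327/6 = 16289/3.

Government cost = 16289/3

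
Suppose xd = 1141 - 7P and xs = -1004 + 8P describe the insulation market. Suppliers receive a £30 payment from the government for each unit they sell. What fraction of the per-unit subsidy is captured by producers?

Pre-subsidy: 1141 - 7P = -1004 + 8P gives P* = 143, x* = 140.
With the subsidy, sellers receive Ps = Pb + 30 for each unit, where Pb is the price buyers pay.
Supply in terms of Pb becomes xs = -1004 + 8(Pb + 30) = -764 + 8Pb. Setting this equal to demand: 1141 - 7Pb = -764 + 8Pb, so Pb = 127.
Sellers receive Ps = 127 + 30 = 157; x' = 1141 − 7·127 = 252.
Buyers' price falls by P* − Pb = 143 − 127 = 16; sellers' price rises by Ps − P* = 157 − 143 = 14.
So producers capture 14/30 = 7/15 of each unit of subsidy.

Producer share = 7/15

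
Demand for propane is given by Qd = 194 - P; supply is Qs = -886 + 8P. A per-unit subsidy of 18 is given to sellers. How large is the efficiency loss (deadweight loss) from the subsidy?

Pre-subsidy: 194 - P = -886 + 8P gives P* = 120, Q* = 74.
With the subsidy, sellers receive Ps = Pb + 18 for each unit, where Pb is the price buyers pay.
Supply in terms of Pb becomes Qs = -886 + 8(Pb + 18) = -742 + 8Pb. Setting this equal to demand: 194 - Pb = -742 + 8Pb, so Pb = 104.
Sellers receive Ps = 104 + 18 = 122; Q' = 194 − 1·104 = 90.
The subsidy expands output by 90 − 74 = 16 past the efficient level; on those units the gap between marginal cost and willingness to pay runs from 0 up to 18.
DWL = ½ × 18 × 16 = 144.

Deadweight loss = 144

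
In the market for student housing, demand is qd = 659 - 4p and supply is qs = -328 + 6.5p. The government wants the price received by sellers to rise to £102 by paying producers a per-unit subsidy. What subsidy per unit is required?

At a seller price of 102, quantity supplied is -328 + 6.5·102 = 335.
Buyers absorb 335 only when they pay pb with 659 − 4·pb = 335, i.e. pb = 81.
s = ps − pb = 102 − 81 = 21.

Required subsidy s = £21 per unit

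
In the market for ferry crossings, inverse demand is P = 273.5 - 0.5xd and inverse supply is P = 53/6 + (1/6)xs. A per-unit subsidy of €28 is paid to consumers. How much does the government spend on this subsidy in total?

Pre-subsidy: 273.5 - 0.5x = 53/6 + (1/6)x gives x* = 397 and P* = 75.
With the rebate, buyers effectively pay Pb = Ps − 28, where Ps is the price sellers receive.
On the curves, Pb = 273.5 - 0.5x and Ps = 53/6 + (1/6)x; the wedge Ps − Pb = 28 gives 53/6 + (1/6)x − (273.5 - 0.5x) = 28, so x' = 439.
Then Pb = 273.5 − 0.5·439 = 54 and Ps = 53/6 + (1/6)·439 = 82.
Government outlay = subsidy × quantity = 28 × 439 = 12292.

Government cost = €12292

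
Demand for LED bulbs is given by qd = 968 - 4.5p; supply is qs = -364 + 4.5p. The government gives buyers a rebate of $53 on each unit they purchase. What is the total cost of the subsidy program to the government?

Government cost = $22326.25

Pre-subsidy: 968 - 4.5p = -364 + 4.5p gives p* = 148, q* = 302.
With the rebate, buyers effectively pay pb = ps − 53, where ps is the price sellers receive.
Demand in terms of ps becomes qd = 968 − 4.5(ps − 53) = 1206.5 - 4.5ps. Setting this equal to supply: 1206.5 - 4.5ps = -364 + 4.5ps, so ps = 174.5.
Buyers pay pb = 174.5 − 53 = 121.5; q' = -364 + 4.5·174.5 = 421.25.
Government outlay = subsidy × quantity = 53 × 421.25 = 22326.25.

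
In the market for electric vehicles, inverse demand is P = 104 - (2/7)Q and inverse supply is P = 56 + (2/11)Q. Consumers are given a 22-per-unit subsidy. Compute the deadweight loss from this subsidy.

Deadweight loss = 9317/18

Pre-subsidy: 104 - (2/7)Q = 56 + (2/11)Q gives Q* = 308/3 and P* = 224/3.
With the rebate, buyers effectively pay Pb = Ps − 22, where Ps is the price sellers receive.
On the curves, Pb = 104 - (2/7)Q and Ps = 56 + (2/11)Q; the wedge Ps − Pb = 22 gives 56 + (2/11)Q − (104 - (2/7)Q) = 22, so Q' = 2695/18.
Then Pb = 104 − (2/7)·(2695/18) = 551/9 and Ps = 56 + (2/11)·(2695/18) = 749/9.
The subsidy expands output by 2695/18 − 308/3 = 847/18 past the efficient level; on those units the gap between marginal cost and willingness to pay runs from 0 up to 22.
DWL = ½ × 22 × 847/18 = 9317/18.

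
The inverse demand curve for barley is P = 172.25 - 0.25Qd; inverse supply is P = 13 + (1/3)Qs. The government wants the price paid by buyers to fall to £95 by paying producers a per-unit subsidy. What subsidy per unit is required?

At a buyer price of 95, quantity demanded is 689 − 4·95 = 309.
Sellers supply 309 only when they receive Ps = 13 + (1/3)·309 = 116.
s = Ps − Pb = 116 − 95 = 21.

Required subsidy s = £21 per unit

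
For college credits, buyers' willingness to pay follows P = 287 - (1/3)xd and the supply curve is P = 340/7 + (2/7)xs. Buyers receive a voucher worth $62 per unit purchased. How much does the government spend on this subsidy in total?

Government cost = 391158/13

Pre-subsidy: 287 - (1/3)x = 340/7 + (2/7)x gives x* = 5007/13 and P* = 2062/13.
With the rebate, buyers effectively pay Pb = Ps − 62, where Ps is the price sellers receive.
On the curves, Pb = 287 - (1/3)x and Ps = 340/7 + (2/7)x; the wedge Ps − Pb = 62 gives 340/7 + (2/7)x − (287 - (1/3)x) = 62, so x' = 6309/13.
Then Pb = 287 − (1/3)·(6309/13) = 1628/13 and Ps = 340/7 + (2/7)·(6309/13) = 2434/13.
Government outlay = subsidy × quantity = 62 × 6309/13 = 391158/13.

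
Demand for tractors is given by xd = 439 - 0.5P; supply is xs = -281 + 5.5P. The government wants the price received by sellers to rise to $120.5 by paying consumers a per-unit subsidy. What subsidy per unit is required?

Required subsidy s = $6 per unit

At a seller price of 120.5, quantity supplied is -281 + 5.5·120.5 = 381.75.
Buyers absorb 381.75 only when they pay Pb with 439 − 0.5·Pb = 381.75, i.e. Pb = 114.5.
s = Ps − Pb = 120.5 − 114.5 = 6.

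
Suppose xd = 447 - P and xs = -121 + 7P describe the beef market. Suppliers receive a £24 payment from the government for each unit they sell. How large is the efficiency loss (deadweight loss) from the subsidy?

Deadweight loss = £252

Pre-subsidy: 447 - P = -121 + 7P gives P* = 71, x* = 376.
With the subsidy, sellers receive Ps = Pb + 24 for each unit, where Pb is the price buyers pay.
Supply in terms of Pb becomes xs = -121 + 7(Pb + 24) = 47 + 7Pb. Setting this equal to demand: 447 - Pb = 47 + 7Pb, so Pb = 50.
Sellers receive Ps = 50 + 24 = 74; x' = 447 − 1·50 = 397.
The subsidy expands output by 397 − 376 = 21 past the efficient level; on those units the gap between marginal cost and willingness to pay runs from 0 up to 24.
DWL = ½ × 24 × 21 = 252.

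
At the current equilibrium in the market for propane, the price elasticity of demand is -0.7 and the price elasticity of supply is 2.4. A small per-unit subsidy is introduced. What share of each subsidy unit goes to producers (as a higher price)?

Producer share = 7/31

For a small subsidy around the equilibrium, the benefit split depends on the relative slopes, which at a point are proportional to the elasticities.
Buyer share = εs/(εs + |εd|) = 2.4/(2.4 + 0.7) = 24/31; seller share = |εd|/(εs + |εd|) = 7/31.
So producers capture 7/31 of the subsidy.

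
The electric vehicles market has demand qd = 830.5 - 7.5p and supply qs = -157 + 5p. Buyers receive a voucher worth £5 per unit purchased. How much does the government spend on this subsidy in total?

Pre-subsidy: 830.5 - 7.5p = -157 + 5p gives p* = 79, q* = 238.
With the rebate, buyers effectively pay pb = ps − 5, where ps is the price sellers receive.
Demand in terms of ps becomes qd = 830.5 − 7.5(ps − 5) = 868 - 7.5ps. Setting this equal to supply: 868 - 7.5ps = -157 + 5ps, so ps = 82.
Buyers pay pb = 82 − 5 = 77; q' = -157 + 5·82 = 253.
Government outlay = subsidy × quantity = 5 × 253 = 1265.

Government cost = £1265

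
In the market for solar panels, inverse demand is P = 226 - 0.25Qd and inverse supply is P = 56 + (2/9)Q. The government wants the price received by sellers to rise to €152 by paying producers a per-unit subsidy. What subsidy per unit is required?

Required subsidy s = €34 per unit

At a seller price of 152, quantity supplied is -252 + 4.5·152 = 432.
Buyers absorb 432 only when they pay Pb = 226 − 0.25·432 = 118.
s = Ps − Pb = 152 − 118 = 34.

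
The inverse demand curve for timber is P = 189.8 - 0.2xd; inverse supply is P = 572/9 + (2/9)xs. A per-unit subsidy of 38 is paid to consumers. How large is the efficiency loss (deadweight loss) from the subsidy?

Deadweight loss = 1710

Pre-subsidy: 189.8 - 0.2x = 572/9 + (2/9)x gives x* = 299 and P* = 130.
With the rebate, buyers effectively pay Pb = Ps − 38, where Ps is the price sellers receive.
On the curves, Pb = 189.8 - 0.2x and Ps = 572/9 + (2/9)x; the wedge Ps − Pb = 38 gives 572/9 + (2/9)x − (189.8 - 0.2x) = 38, so x' = 389.
Then Pb = 189.8 − 0.2·389 = 112 and Ps = 572/9 + (2/9)·389 = 150.
The subsidy expands output by 389 − 299 = 90 past the efficient level; on those units the gap between marginal cost and willingness to pay runs from 0 up to 38.
DWL = ½ × 38 × 90 = 1710.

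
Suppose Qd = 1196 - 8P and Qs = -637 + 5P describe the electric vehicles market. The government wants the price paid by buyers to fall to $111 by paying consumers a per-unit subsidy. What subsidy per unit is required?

At a buyer price of 111, quantity demanded is 1196 − 8·111 = 308.
Sellers supply 308 only when they receive Ps with -637 + 5·Ps = 308, i.e. Ps = 189.
s = Ps − Pb = 189 − 111 = 78.

Required subsidy s = $78 per unit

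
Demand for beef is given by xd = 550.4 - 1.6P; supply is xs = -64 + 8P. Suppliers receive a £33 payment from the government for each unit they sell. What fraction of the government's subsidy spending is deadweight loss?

DWL / government spending = 11/246

Pre-subsidy: 550.4 - 1.6P = -64 + 8P gives P* = 64, x* = 448.
With the subsidy, sellers receive Ps = Pb + 33 for each unit, where Pb is the price buyers pay.
Supply in terms of Pb becomes xs = -64 + 8(Pb + 33) = 200 + 8Pb. Setting this equal to demand: 550.4 - 1.6Pb = 200 + 8Pb, so Pb = 36.5.
Sellers receive Ps = 36.5 + 33 = 69.5; x' = 550.4 − 1.6·36.5 = 492.
ΔCS = ½(448 + 492)(64 − 36.5) = 12925; ΔPS = ½(448 + 492)(69.5 − 64) = 2585.
Government spending = 33 × 492 = 16236.
DWL = ½ × 33 × (492 − 448) = 726; fraction = 726 / 16236 = 11/246.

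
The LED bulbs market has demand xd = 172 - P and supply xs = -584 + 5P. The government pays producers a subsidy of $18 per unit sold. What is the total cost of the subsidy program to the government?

Government cost = $1098

Pre-subsidy: 172 - P = -584 + 5P gives P* = 126, x* = 46.
With the subsidy, sellers receive Ps = Pb + 18 for each unit, where Pb is the price buyers pay.
Supply in terms of Pb becomes xs = -584 + 5(Pb + 18) = -494 + 5Pb. Setting this equal to demand: 172 - Pb = -494 + 5Pb, so Pb = 111.
Sellers receive Ps = 111 + 18 = 129; x' = 172 − 1·111 = 61.
Government outlay = subsidy × quantity = 18 × 61 = 1098.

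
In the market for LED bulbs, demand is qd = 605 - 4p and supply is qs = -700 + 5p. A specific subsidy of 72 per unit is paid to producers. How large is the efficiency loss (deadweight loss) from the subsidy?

Pre-subsidy: 605 - 4p = -700 + 5p gives p* = 145, q* = 25.
With the subsidy, sellers receive ps = pb + 72 for each unit, where pb is the price buyers pay.
Supply in terms of pb becomes qs = -700 + 5(pb + 72) = -340 + 5pb. Setting this equal to demand: 605 - 4pb = -340 + 5pb, so pb = 105.
Sellers receive ps = 105 + 72 = 177; q' = 605 − 4·105 = 185.
The subsidy expands output by 185 − 25 = 160 past the efficient level; on those units the gap between marginal cost and willingness to pay runs from 0 up to 72.
DWL = ½ × 72 × 160 = 5760.

Deadweight loss = 5760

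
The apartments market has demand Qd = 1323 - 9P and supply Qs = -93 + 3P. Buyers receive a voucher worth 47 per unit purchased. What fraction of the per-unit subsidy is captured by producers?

Pre-subsidy: 1323 - 9P = -93 + 3P gives P* = 118, Q* = 261.
With the rebate, buyers effectively pay Pb = Ps − 47, where Ps is the price sellers receive.
Demand in terms of Ps becomes Qd = 1323 − 9(Ps − 47) = 1746 - 9Ps. Setting this equal to supply: 1746 - 9Ps = -93 + 3Ps, so Ps = 153.25.
Buyers pay Pb = 153.25 − 47 = 106.25; Q' = -93 + 3·153.25 = 366.75.
Buyers' price falls by P* − Pb = 118 − 106.25 = 11.75; sellers' price rises by Ps − P* = 153.25 − 118 = 35.25.
So producers capture 35.25/47 = 0.75 of each unit of subsidy.

Producer share = 0.75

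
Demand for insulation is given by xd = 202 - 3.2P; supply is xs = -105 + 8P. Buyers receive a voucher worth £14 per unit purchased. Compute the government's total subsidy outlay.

Government cost = £2048

Pre-subsidy: 202 - 3.2P = -105 + 8P gives P* = 1535/56, x* = 800/7.
With the rebate, buyers effectively pay Pb = Ps − 14, where Ps is the price sellers receive.
Demand in terms of Ps becomes xd = 202 − 3.2(Ps − 14) = 246.8 - 3.2Ps. Setting this equal to supply: 246.8 - 3.2Ps = -105 + 8Ps, so Ps = 1759/56.
Buyers pay Pb = 1759/56 − 14 = 975/56; x' = -105 + 8·(1759/56) = 1024/7.
Government outlay = subsidy × quantity = 14 × 1024/7 = 2048.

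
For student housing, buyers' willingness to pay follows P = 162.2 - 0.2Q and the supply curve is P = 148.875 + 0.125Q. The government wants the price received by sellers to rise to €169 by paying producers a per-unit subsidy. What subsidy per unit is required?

Required subsidy s = €39 per unit

At a seller price of 169, quantity supplied is -1191 + 8·169 = 161.
Buyers absorb 161 only when they pay Pb = 162.2 − 0.2·161 = 130.
s = Ps − Pb = 169 − 130 = 39.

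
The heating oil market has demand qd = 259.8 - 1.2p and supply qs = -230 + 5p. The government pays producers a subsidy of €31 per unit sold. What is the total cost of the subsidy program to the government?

Pre-subsidy: 259.8 - 1.2p = -230 + 5p gives p* = 79, q* = 165.
With the subsidy, sellers receive ps = pb + 31 for each unit, where pb is the price buyers pay.
Supply in terms of pb becomes qs = -230 + 5(pb + 31) = -75 + 5pb. Setting this equal to demand: 259.8 - 1.2pb = -75 + 5pb, so pb = 54.
Sellers receive ps = 54 + 31 = 85; q' = 259.8 − 1.2·54 = 195.
Government outlay = subsidy × quantity = 31 × 195 = 6045.

Government cost = €6045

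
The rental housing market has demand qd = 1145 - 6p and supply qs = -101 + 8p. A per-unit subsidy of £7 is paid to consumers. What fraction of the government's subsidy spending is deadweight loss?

Pre-subsidy: 1145 - 6p = -101 + 8p gives p* = 89, q* = 611.
With the rebate, buyers effectively pay pb = ps − 7, where ps is the price sellers receive.
Demand in terms of ps becomes qd = 1145 − 6(ps − 7) = 1187 - 6ps. Setting this equal to supply: 1187 - 6ps = -101 + 8ps, so ps = 92.
Buyers pay pb = 92 − 7 = 85; q' = -101 + 8·92 = 635.
ΔCS = ½(611 + 635)(89 − 85) = 2492; ΔPS = ½(611 + 635)(92 − 89) = 1869.
Government spending = 7 × 635 = 4445.
DWL = ½ × 7 × (635 − 611) = 84; fraction = 84 / 4445 = 12/635.

DWL / government spending = 12/635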